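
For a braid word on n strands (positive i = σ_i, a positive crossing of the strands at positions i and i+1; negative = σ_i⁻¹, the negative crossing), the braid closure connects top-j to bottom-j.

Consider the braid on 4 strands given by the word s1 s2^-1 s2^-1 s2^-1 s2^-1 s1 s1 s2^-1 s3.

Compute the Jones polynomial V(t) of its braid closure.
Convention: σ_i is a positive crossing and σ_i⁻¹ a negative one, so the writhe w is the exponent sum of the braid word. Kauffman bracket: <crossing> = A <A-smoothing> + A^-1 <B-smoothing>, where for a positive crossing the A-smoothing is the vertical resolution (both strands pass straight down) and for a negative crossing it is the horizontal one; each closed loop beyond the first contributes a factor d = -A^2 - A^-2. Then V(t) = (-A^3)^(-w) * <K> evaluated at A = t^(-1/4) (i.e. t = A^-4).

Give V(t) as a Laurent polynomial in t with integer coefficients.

The presented braid s1 s2^-1 s2^-1 s2^-1 s2^-1 s1 s1 s2^-1 s3 on 4 strands reduces by inverse Markov moves (closure unchanged at each step):
  Destabilize: the word has the form β·s3 where s3 occurs only as the final letter (β ∈ B_3); drop it and the last strand → 3 strands.
Reduced to β = s1 s2^-1 s2^-1 s2^-1 s2^-1 s1 s1 s2^-1 on 3 strands, 8 crossings.
Compute on β:
Braid: s1 s2^-1 s2^-1 s2^-1 s2^-1 s1 s1 s2^-1 on 3 strands, 8 crossings.
Writhe w = (#positive) - (#negative) = 3 - 5 = -2.
Computing the Kauffman bracket via state sum. There are 2^8 = 256 states.
For each crossing: s=0 is the vertical smoothing, s=1 horizontal. Crossing k contributes A^(sign_k * (1 - 2*s_k)); loop factor d = -A^2 - A^-2.
Tabulate the states by total A-exponent and number of loops L (A-exp: L × count):
  A^8: L=6 ×1
  A^6: L=5 ×8
  A^4: L=4 ×27, L=6 ×1
  A^2: L=3 ×48, L=5 ×8
  A^0: L=2 ×47, L=4 ×22, L=6 ×1
  A^-2: L=1 ×23, L=3 ×29, L=5 ×4
  A^-4: L=2 ×22, L=4 ×6
  A^-6: L=3 ×8
  A^-8: L=4 ×1
Each group contributes A^e * Σ count * d^(L-1):
Powers of d = -A^2 - A^-2: d^2 = A^4 + 2 + A^-4; d^3 = -A^6 - 3*A^2 - 3*A^-2 - A^-6; d^4 = A^8 + 4*A^4 + 6 + 4*A^-4 + A^-8; d^5 = -A^10 - 5*A^6 - 10*A^2 - 10*A^-2 - 5*A^-6 - A^-10.
  A^8 * (d^5) = -A^18 - 5*A^14 - 10*A^10 - 10*A^6 - 5*A^2 - A^-2
  A^6 * (8*d^4) = 8*A^14 + 32*A^10 + 48*A^6 + 32*A^2 + 8*A^-2
  A^4 * (27*d^3 + d^5) = -A^14 - 32*A^10 - 91*A^6 - 91*A^2 - 32*A^-2 - A^-6
  A^2 * (48*d^2 + 8*d^4) = 8*A^10 + 80*A^6 + 144*A^2 + 80*A^-2 + 8*A^-6
  A^0 * (47*d + 22*d^3 + d^5) = -A^10 - 27*A^6 - 123*A^2 - 123*A^-2 - 27*A^-6 - A^-10
  A^-2 * (23 + 29*d^2 + 4*d^4) = 4*A^6 + 45*A^2 + 105*A^-2 + 45*A^-6 + 4*A^-10
  A^-4 * (22*d + 6*d^3) = -6*A^2 - 40*A^-2 - 40*A^-6 - 6*A^-10
  A^-6 * (8*d^2) = 8*A^-2 + 16*A^-6 + 8*A^-10
  A^-8 * (d^3) = -A^-2 - 3*A^-6 - 3*A^-10 - A^-14
Summing the groups: <K> = -A^18 + 2*A^14 - 3*A^10 + 4*A^6 - 4*A^2 + 4*A^-2 - 2*A^-6 + 2*A^-10 - A^-14
Normalise by the writhe: (-A^3)^(-w) = (-A^3)^(2) = A^6, so f(A) = A^6 * <K> = -A^24 + 2*A^20 - 3*A^16 + 4*A^12 - 4*A^8 + 4*A^4 - 2 + 2*A^-4 - A^-8.
Substitute A = t^(-1/4), i.e. A^e → t^(-e/4): V(t) = -t^2 + 2*t - 2 + 4*t^-1 - 4*t^-2 + 4*t^-3 - 3*t^-4 + 2*t^-5 - t^-6

Answer: -t^2 + 2*t - 2 + 4*t^-1 - 4*t^-2 + 4*t^-3 - 3*t^-4 + 2*t^-5 - t^-6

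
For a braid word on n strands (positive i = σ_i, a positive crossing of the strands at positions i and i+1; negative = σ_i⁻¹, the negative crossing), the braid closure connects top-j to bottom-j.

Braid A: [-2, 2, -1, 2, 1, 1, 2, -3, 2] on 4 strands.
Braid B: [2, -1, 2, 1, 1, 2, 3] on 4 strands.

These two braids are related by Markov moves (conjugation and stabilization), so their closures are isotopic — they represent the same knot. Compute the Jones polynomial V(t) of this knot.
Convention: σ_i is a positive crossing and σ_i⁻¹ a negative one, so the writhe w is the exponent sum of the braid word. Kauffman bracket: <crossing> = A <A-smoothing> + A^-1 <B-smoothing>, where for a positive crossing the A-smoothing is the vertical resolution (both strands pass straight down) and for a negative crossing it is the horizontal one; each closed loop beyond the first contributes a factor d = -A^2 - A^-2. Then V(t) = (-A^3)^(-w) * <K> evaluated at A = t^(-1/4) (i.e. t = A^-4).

Markov-equivalent braids have isotopic closures, hence identical knot invariants. Strip the Markov moves from each word to reach a common short braid β, then compute V(t) once on β.
Braid A: s2^-1 s2 s1^-1 s2 s1 s1 s2 s3^-1 s2 on 4 strands reduces by inverse Markov moves (closure unchanged at each step):
  Deconjugate: the word is γ·β·γ⁻¹ with γ = s2^-1 (prefix) and γ⁻¹ = s2 (suffix); strip both.
  Destabilize: the word has the form β·s3^-1 where s3^-1 occurs only as the final letter (β ∈ B_3); drop it and the last strand → 3 strands.
Reduced to β = s2 s1^-1 s2 s1 s1 s2 on 3 strands, 6 crossings.
Braid B: s2 s1^-1 s2 s1 s1 s2 s3 on 4 strands reduces by inverse Markov moves (closure unchanged at each step):
  Destabilize: the word has the form β·s3 where s3 occurs only as the final letter (β ∈ B_3); drop it and the last strand → 3 strands.
Reduced to β = s2 s1^-1 s2 s1 s1 s2 on 3 strands, 6 crossings.
Both give the same β = s2 s1^-1 s2 s1 s1 s2 on 3 strands, so one state sum suffices:
Braid: s2 s1^-1 s2 s1 s1 s2 on 3 strands, 6 crossings.
Writhe w = (#positive) - (#negative) = 5 - 1 = 4.
State-sum expansion of <K>. There are 2^6 = 64 states.
Smooth each crossing (0=||, 1=⌣⌢); contribution A^(Σ sign_k(1-2s_k)) * d^(L-1).
Tabulate the states by total A-exponent and number of loops L (A-exp: L × count):
  A^6: L=2 ×1
  A^4: L=1 ×3, L=3 ×3
  A^2: L=2 ×14, L=4 ×1
  A^0: L=1 ×10, L=3 ×10
  A^-2: L=2 ×13, L=4 ×2
  A^-4: L=3 ×6
  A^-6: L=4 ×1
Each group contributes A^e * Σ count * d^(L-1):
Powers of d = -A^2 - A^-2: d^2 = A^4 + 2 + A^-4; d^3 = -A^6 - 3*A^2 - 3*A^-2 - A^-6.
  A^6 * (d) = -A^8 - A^4
  A^4 * (3 + 3*d^2) = 3*A^8 + 9*A^4 + 3
  A^2 * (14*d + d^3) = -A^8 - 17*A^4 - 17 - A^-4
  A^0 * (10 + 10*d^2) = 10*A^4 + 30 + 10*A^-4
  A^-2 * (13*d + 2*d^3) = -2*A^4 - 19 - 19*A^-4 - 2*A^-8
  A^-4 * (6*d^2) = 6 + 12*A^-4 + 6*A^-8
  A^-6 * (d^3) = -1 - 3*A^-4 - 3*A^-8 - A^-12
Summing the groups: <K> = A^8 - A^4 + 2 - A^-4 + A^-8 - A^-12
Normalise by the writhe: (-A^3)^(-w) = (-A^3)^(-4) = A^-12, so f(A) = A^-12 * <K> = A^-4 - A^-8 + 2*A^-12 - A^-16 + A^-20 - A^-24.
Substitute A = t^(-1/4), i.e. A^e → t^(-e/4): V(t) = -t^6 + t^5 - t^4 + 2*t^3 - t^2 + t

Answer: -t^6 + t^5 - t^4 + 2*t^3 - t^2 + t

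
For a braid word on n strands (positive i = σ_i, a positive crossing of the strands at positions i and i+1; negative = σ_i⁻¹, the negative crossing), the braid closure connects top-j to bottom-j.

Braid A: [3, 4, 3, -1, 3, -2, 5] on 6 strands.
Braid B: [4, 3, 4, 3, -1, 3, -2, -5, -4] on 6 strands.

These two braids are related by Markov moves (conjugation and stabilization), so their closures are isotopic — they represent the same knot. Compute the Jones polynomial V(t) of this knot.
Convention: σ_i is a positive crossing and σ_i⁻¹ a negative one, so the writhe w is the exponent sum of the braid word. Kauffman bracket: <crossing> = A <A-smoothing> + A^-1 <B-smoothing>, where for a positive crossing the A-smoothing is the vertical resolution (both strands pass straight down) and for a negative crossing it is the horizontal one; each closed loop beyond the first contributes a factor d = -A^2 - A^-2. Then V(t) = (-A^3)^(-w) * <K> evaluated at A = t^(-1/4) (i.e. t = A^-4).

Markov-equivalent braids have isotopic closures, hence identical knot invariants. Strip the Markov moves from each word to reach a common short braid β, then compute V(t) once on β.
Braid A: s3 s4 s3 s1^-1 s3 s2^-1 s5 on 6 strands reduces by inverse Markov moves (closure unchanged at each step):
  Destabilize: the word has the form β·s5 where s5 occurs only as the final letter (β ∈ B_5); drop it and the last strand → 5 strands.
Reduced to β = s3 s4 s3 s1^-1 s3 s2^-1 on 5 strands, 6 crossings.
Braid B: s4 s3 s4 s3 s1^-1 s3 s2^-1 s5^-1 s4^-1 on 6 strands reduces by inverse Markov moves (closure unchanged at each step):
  Deconjugate: the word is γ·β·γ⁻¹ with γ = s4 (prefix) and γ⁻¹ = s4^-1 (suffix); strip both.
  Destabilize: the word has the form β·s5^-1 where s5^-1 occurs only as the final letter (β ∈ B_5); drop it and the last strand → 5 strands.
Reduced to β = s3 s4 s3 s1^-1 s3 s2^-1 on 5 strands, 6 crossings.
Both give the same β = s3 s4 s3 s1^-1 s3 s2^-1 on 5 strands, so one state sum suffices:
Braid: s3 s4 s3 s1^-1 s3 s2^-1 on 5 strands, 6 crossings.
Writhe w = (#positive) - (#negative) = 4 - 2 = 2.
Computing the Kauffman bracket via state sum. There are 2^6 = 64 states.
Smooth each crossing (0=||, 1=⌣⌢); contribution A^(Σ sign_k(1-2s_k)) * d^(L-1).
Tabulate the states by total A-exponent and number of loops L (A-exp: L × count):
  A^6: L=3 ×1
  A^4: L=2 ×4, L=4 ×2
  A^2: L=1 ×3, L=3 ×11, L=5 ×1
  A^0: L=2 ×9, L=4 ×11
  A^-2: L=3 ×10, L=5 ×5
  A^-4: L=4 ×5, L=6 ×1
  A^-6: L=5 ×1
Each group contributes A^e * Σ count * d^(L-1):
Powers of d = -A^2 - A^-2: d^2 = A^4 + 2 + A^-4; d^3 = -A^6 - 3*A^2 - 3*A^-2 - A^-6; d^4 = A^8 + 4*A^4 + 6 + 4*A^-4 + A^-8; d^5 = -A^10 - 5*A^6 - 10*A^2 - 10*A^-2 - 5*A^-6 - A^-10.
  A^6 * (d^2) = A^10 + 2*A^6 + A^2
  A^4 * (4*d + 2*d^3) = -2*A^10 - 10*A^6 - 10*A^2 - 2*A^-2
  A^2 * (3 + 11*d^2 + d^4) = A^10 + 15*A^6 + 31*A^2 + 15*A^-2 + A^-6
  A^0 * (9*d + 11*d^3) = -11*A^6 - 42*A^2 - 42*A^-2 - 11*A^-6
  A^-2 * (10*d^2 + 5*d^4) = 5*A^6 + 30*A^2 + 50*A^-2 + 30*A^-6 + 5*A^-10
  A^-4 * (5*d^3 + d^5) = -A^6 - 10*A^2 - 25*A^-2 - 25*A^-6 - 10*A^-10 - A^-14
  A^-6 * (d^4) = A^2 + 4*A^-2 + 6*A^-6 + 4*A^-10 + A^-14
Summing the groups: <K> = A^2 + A^-6 - A^-10
Normalise by the writhe: (-A^3)^(-w) = (-A^3)^(-2) = A^-6, so f(A) = A^-6 * <K> = A^-4 + A^-12 - A^-16.
Substitute A = t^(-1/4), i.e. A^e → t^(-e/4): V(t) = -t^4 + t^3 + t

Answer: -t^4 + t^3 + t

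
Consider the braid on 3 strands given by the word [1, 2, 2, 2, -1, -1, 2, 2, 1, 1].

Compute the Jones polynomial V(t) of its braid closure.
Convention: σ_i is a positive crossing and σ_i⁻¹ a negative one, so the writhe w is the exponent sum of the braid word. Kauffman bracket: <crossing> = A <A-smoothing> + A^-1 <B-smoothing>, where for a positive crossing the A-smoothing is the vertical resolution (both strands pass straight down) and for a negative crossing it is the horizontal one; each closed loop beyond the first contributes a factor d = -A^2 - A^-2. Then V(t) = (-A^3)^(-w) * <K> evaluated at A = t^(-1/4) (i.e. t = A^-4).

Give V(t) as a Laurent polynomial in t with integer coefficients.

Braid: s1 s2 s2 s2 s1^-1 s1^-1 s2 s2 s1 s1 on 3 strands, 10 crossings.
Writhe w = (#positive) - (#negative) = 8 - 2 = 6.
Enumerate smoothing states for the bracket polynomial. There are 2^10 = 1024 states.
Each crossing splits two ways (0=vertical, 1=horizontal). The state's weight is A^(#A-smoothings - #B-smoothings) * d^(loops - 1).
Tabulate the states by total A-exponent and number of loops L (A-exp: L × count):
  A^10: L=3 ×1
  A^8: L=2 ×7, L=4 ×3
  A^6: L=1 ×10, L=3 ×32, L=5 ×3
  A^4: L=2 ×76, L=4 ×43, L=6 ×1
  A^2: L=1 ×51, L=3 ×132, L=5 ×27
  A^0: L=2 ×135, L=4 ×109, L=6 ×8
  A^-2: L=3 ×161, L=5 ×48, L=7 ×1
  A^-4: L=4 ×109, L=6 ×11
  A^-6: L=5 ×44, L=7 ×1
  A^-8: L=6 ×10
  A^-10: L=7 ×1
Each group contributes A^e * Σ count * d^(L-1):
Powers of d = -A^2 - A^-2: d^2 = A^4 + 2 + A^-4; d^3 = -A^6 - 3*A^2 - 3*A^-2 - A^-6; d^4 = A^8 + 4*A^4 + 6 + 4*A^-4 + A^-8; d^5 = -A^10 - 5*A^6 - 10*A^2 - 10*A^-2 - 5*A^-6 - A^-10; d^6 = A^12 + 6*A^8 + 15*A^4 + 20 + 15*A^-4 + 6*A^-8 + A^-12.
  A^10 * (d^2) = A^14 + 2*A^10 + A^6
  A^8 * (7*d + 3*d^3) = -3*A^14 - 16*A^10 - 16*A^6 - 3*A^2
  A^6 * (10 + 32*d^2 + 3*d^4) = 3*A^14 + 44*A^10 + 92*A^6 + 44*A^2 + 3*A^-2
  A^4 * (76*d + 43*d^3 + d^5) = -A^14 - 48*A^10 - 215*A^6 - 215*A^2 - 48*A^-2 - A^-6
  A^2 * (51 + 132*d^2 + 27*d^4) = 27*A^10 + 240*A^6 + 477*A^2 + 240*A^-2 + 27*A^-6
  A^0 * (135*d + 109*d^3 + 8*d^5) = -8*A^10 - 149*A^6 - 542*A^2 - 542*A^-2 - 149*A^-6 - 8*A^-10
  A^-2 * (161*d^2 + 48*d^4 + d^6) = A^10 + 54*A^6 + 368*A^2 + 630*A^-2 + 368*A^-6 + 54*A^-10 + A^-14
  A^-4 * (109*d^3 + 11*d^5) = -11*A^6 - 164*A^2 - 437*A^-2 - 437*A^-6 - 164*A^-10 - 11*A^-14
  A^-6 * (44*d^4 + d^6) = A^6 + 50*A^2 + 191*A^-2 + 284*A^-6 + 191*A^-10 + 50*A^-14 + A^-18
  A^-8 * (10*d^5) = -10*A^2 - 50*A^-2 - 100*A^-6 - 100*A^-10 - 50*A^-14 - 10*A^-18
  A^-10 * (d^6) = A^2 + 6*A^-2 + 15*A^-6 + 20*A^-10 + 15*A^-14 + 6*A^-18 + A^-22
Summing the groups: <K> = 2*A^10 - 3*A^6 + 6*A^2 - 7*A^-2 + 7*A^-6 - 7*A^-10 + 5*A^-14 - 3*A^-18 + A^-22
Normalise by the writhe: (-A^3)^(-w) = (-A^3)^(-6) = A^-18, so f(A) = A^-18 * <K> = 2*A^-8 - 3*A^-12 + 6*A^-16 - 7*A^-20 + 7*A^-24 - 7*A^-28 + 5*A^-32 - 3*A^-36 + A^-40.
Substitute A = t^(-1/4), i.e. A^e → t^(-e/4): V(t) = t^10 - 3*t^9 + 5*t^8 - 7*t^7 + 7*t^6 - 7*t^5 + 6*t^4 - 3*t^3 + 2*t^2

Answer: t^10 - 3*t^9 + 5*t^8 - 7*t^7 + 7*t^6 - 7*t^5 + 6*t^4 - 3*t^3 + 2*t^2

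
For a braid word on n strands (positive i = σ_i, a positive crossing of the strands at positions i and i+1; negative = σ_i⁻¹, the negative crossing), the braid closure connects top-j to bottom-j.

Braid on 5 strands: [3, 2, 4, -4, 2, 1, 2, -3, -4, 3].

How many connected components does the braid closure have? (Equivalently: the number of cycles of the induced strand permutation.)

Track the strand permutation on 5 strands, starting from identity.
  step 1: s3 swaps positions 3,4 -> [1 2 4 3 5]
  step 2: s2 swaps positions 2,3 -> [1 4 2 3 5]
  step 3: s4 swaps positions 4,5 -> [1 4 2 5 3]
  step 4: s4^-1 swaps positions 4,5 -> [1 4 2 3 5]
  step 5: s2 swaps positions 2,3 -> [1 2 4 3 5]
  step 6: s1 swaps positions 1,2 -> [2 1 4 3 5]
  step 7: s2 swaps positions 2,3 -> [2 4 1 3 5]
  step 8: s3^-1 swaps positions 3,4 -> [2 4 3 1 5]
  step 9: s4^-1 swaps positions 4,5 -> [2 4 3 5 1]
  step 10: s3 swaps positions 3,4 -> [2 4 5 3 1]
Final permutation (position -> original strand): [2 4 5 3 1]
Closure components = cycle count of this permutation = 1.

Answer: 1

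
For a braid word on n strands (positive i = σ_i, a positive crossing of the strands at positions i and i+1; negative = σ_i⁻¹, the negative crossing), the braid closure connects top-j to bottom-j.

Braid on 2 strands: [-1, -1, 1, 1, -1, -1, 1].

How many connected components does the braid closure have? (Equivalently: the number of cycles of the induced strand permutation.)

1

Derivation:
Track the strand permutation on 2 strands, starting from identity.
  step 1: s1^-1 swaps positions 1,2 -> [2 1]
  step 2: s1^-1 swaps positions 1,2 -> [1 2]
  step 3: s1 swaps positions 1,2 -> [2 1]
  step 4: s1 swaps positions 1,2 -> [1 2]
  step 5: s1^-1 swaps positions 1,2 -> [2 1]
  step 6: s1^-1 swaps positions 1,2 -> [1 2]
  step 7: s1 swaps positions 1,2 -> [2 1]
Final permutation (position -> original strand): [2 1]
Closure components = cycle count of this permutation = 1.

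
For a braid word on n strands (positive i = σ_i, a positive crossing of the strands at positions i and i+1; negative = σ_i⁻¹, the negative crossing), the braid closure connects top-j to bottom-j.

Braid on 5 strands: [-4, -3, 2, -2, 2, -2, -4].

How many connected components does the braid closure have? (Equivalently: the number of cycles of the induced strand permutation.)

Track the strand permutation on 5 strands, starting from identity.
  step 1: s4^-1 swaps positions 4,5 -> [1 2 3 5 4]
  step 2: s3^-1 swaps positions 3,4 -> [1 2 5 3 4]
  step 3: s2 swaps positions 2,3 -> [1 5 2 3 4]
  step 4: s2^-1 swaps positions 2,3 -> [1 2 5 3 4]
  step 5: s2 swaps positions 2,3 -> [1 5 2 3 4]
  step 6: s2^-1 swaps positions 2,3 -> [1 2 5 3 4]
  step 7: s4^-1 swaps positions 4,5 -> [1 2 5 4 3]
Final permutation (position -> original strand): [1 2 5 4 3]
Closure components = cycle count of this permutation = 4.

Answer: 4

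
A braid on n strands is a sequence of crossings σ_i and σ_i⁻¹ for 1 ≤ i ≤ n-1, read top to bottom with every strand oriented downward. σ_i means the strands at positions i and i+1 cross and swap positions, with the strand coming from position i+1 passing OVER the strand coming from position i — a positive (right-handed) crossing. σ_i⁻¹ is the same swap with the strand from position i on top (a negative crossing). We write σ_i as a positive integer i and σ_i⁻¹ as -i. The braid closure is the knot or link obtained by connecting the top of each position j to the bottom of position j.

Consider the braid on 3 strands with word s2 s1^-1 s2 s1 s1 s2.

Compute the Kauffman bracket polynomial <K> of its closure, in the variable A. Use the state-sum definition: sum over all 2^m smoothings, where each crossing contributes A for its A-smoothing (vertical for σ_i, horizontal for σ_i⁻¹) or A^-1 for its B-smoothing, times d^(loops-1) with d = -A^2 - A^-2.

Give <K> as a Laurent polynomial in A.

Braid: s2 s1^-1 s2 s1 s1 s2 on 3 strands, 6 crossings.
Writhe w = (#positive) - (#negative) = 5 - 1 = 4.
Computing the Kauffman bracket via state sum. There are 2^6 = 64 states.
For each crossing: s=0 is the vertical smoothing, s=1 horizontal. Crossing k contributes A^(sign_k * (1 - 2*s_k)); loop factor d = -A^2 - A^-2.
Tabulate the states by total A-exponent and number of loops L (A-exp: L × count):
  A^6: L=2 ×1
  A^4: L=1 ×3, L=3 ×3
  A^2: L=2 ×14, L=4 ×1
  A^0: L=1 ×10, L=3 ×10
  A^-2: L=2 ×13, L=4 ×2
  A^-4: L=3 ×6
  A^-6: L=4 ×1
Each group contributes A^e * Σ count * d^(L-1):
Powers of d = -A^2 - A^-2: d^2 = A^4 + 2 + A^-4; d^3 = -A^6 - 3*A^2 - 3*A^-2 - A^-6.
  A^6 * (d) = -A^8 - A^4
  A^4 * (3 + 3*d^2) = 3*A^8 + 9*A^4 + 3
  A^2 * (14*d + d^3) = -A^8 - 17*A^4 - 17 - A^-4
  A^0 * (10 + 10*d^2) = 10*A^4 + 30 + 10*A^-4
  A^-2 * (13*d + 2*d^3) = -2*A^4 - 19 - 19*A^-4 - 2*A^-8
  A^-4 * (6*d^2) = 6 + 12*A^-4 + 6*A^-8
  A^-6 * (d^3) = -1 - 3*A^-4 - 3*A^-8 - A^-12
Summing the groups: <K> = A^8 - A^4 + 2 - A^-4 + A^-8 - A^-12

Answer: A^8 - A^4 + 2 - A^-4 + A^-8 - A^-12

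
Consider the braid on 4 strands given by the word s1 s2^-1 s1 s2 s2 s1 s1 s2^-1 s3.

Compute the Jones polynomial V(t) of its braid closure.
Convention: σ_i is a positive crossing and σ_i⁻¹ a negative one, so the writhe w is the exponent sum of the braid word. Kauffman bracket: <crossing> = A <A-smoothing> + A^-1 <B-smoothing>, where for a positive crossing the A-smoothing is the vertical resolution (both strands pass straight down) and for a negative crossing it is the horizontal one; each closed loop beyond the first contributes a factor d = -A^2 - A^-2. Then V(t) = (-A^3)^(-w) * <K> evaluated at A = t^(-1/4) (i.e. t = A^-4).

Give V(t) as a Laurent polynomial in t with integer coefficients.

The presented braid s1 s2^-1 s1 s2 s2 s1 s1 s2^-1 s3 on 4 strands reduces by inverse Markov moves (closure unchanged at each step):
  Destabilize: the word has the form β·s3 where s3 occurs only as the final letter (β ∈ B_3); drop it and the last strand → 3 strands.
Reduced to β = s1 s2^-1 s1 s2 s2 s1 s1 s2^-1 on 3 strands, 8 crossings.
Compute on β:
Braid: s1 s2^-1 s1 s2 s2 s1 s1 s2^-1 on 3 strands, 8 crossings.
Writhe w = (#positive) - (#negative) = 6 - 2 = 4.
Computing the Kauffman bracket via state sum. There are 2^8 = 256 states.
For each crossing: s=0 is the vertical smoothing, s=1 horizontal. Crossing k contributes A^(sign_k * (1 - 2*s_k)); loop factor d = -A^2 - A^-2.
Tabulate the states by total A-exponent and number of loops L (A-exp: L × count):
  A^8: L=3 ×1
  A^6: L=2 ×6, L=4 ×2
  A^4: L=1 ×11, L=3 ×16, L=5 ×1
  A^2: L=2 ×47, L=4 ×9
  A^0: L=1 ×26, L=3 ×43, L=5 ×1
  A^-2: L=2 ×41, L=4 ×15
  A^-4: L=3 ×26, L=5 ×2
  A^-6: L=4 ×8
  A^-8: L=5 ×1
Each group contributes A^e * Σ count * d^(L-1):
Powers of d = -A^2 - A^-2: d^2 = A^4 + 2 + A^-4; d^3 = -A^6 - 3*A^2 - 3*A^-2 - A^-6; d^4 = A^8 + 4*A^4 + 6 + 4*A^-4 + A^-8.
  A^8 * (d^2) = A^12 + 2*A^8 + A^4
  A^6 * (6*d + 2*d^3) = -2*A^12 - 12*A^8 - 12*A^4 - 2
  A^4 * (11 + 16*d^2 + d^4) = A^12 + 20*A^8 + 49*A^4 + 20 + A^-4
  A^2 * (47*d + 9*d^3) = -9*A^8 - 74*A^4 - 74 - 9*A^-4
  A^0 * (26 + 43*d^2 + d^4) = A^8 + 47*A^4 + 118 + 47*A^-4 + A^-8
  A^-2 * (41*d + 15*d^3) = -15*A^4 - 86 - 86*A^-4 - 15*A^-8
  A^-4 * (26*d^2 + 2*d^4) = 2*A^4 + 34 + 64*A^-4 + 34*A^-8 + 2*A^-12
  A^-6 * (8*d^3) = -8 - 24*A^-4 - 24*A^-8 - 8*A^-12
  A^-8 * (d^4) = 1 + 4*A^-4 + 6*A^-8 + 4*A^-12 + A^-16
Summing the groups: <K> = 2*A^8 - 2*A^4 + 3 - 3*A^-4 + 2*A^-8 - 2*A^-12 + A^-16
Normalise by the writhe: (-A^3)^(-w) = (-A^3)^(-4) = A^-12, so f(A) = A^-12 * <K> = 2*A^-4 - 2*A^-8 + 3*A^-12 - 3*A^-16 + 2*A^-20 - 2*A^-24 + A^-28.
Substitute A = t^(-1/4), i.e. A^e → t^(-e/4): V(t) = t^7 - 2*t^6 + 2*t^5 - 3*t^4 + 3*t^3 - 2*t^2 + 2*t

Answer: t^7 - 2*t^6 + 2*t^5 - 3*t^4 + 3*t^3 - 2*t^2 + 2*t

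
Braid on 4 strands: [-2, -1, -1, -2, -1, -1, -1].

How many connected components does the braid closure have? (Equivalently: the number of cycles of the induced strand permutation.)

3

Derivation:
Track the strand permutation on 4 strands, starting from identity.
  step 1: s2^-1 swaps positions 2,3 -> [1 3 2 4]
  step 2: s1^-1 swaps positions 1,2 -> [3 1 2 4]
  step 3: s1^-1 swaps positions 1,2 -> [1 3 2 4]
  step 4: s2^-1 swaps positions 2,3 -> [1 2 3 4]
  step 5: s1^-1 swaps positions 1,2 -> [2 1 3 4]
  step 6: s1^-1 swaps positions 1,2 -> [1 2 3 4]
  step 7: s1^-1 swaps positions 1,2 -> [2 1 3 4]
Final permutation (position -> original strand): [2 1 3 4]
Closure components = cycle count of this permutation = 3.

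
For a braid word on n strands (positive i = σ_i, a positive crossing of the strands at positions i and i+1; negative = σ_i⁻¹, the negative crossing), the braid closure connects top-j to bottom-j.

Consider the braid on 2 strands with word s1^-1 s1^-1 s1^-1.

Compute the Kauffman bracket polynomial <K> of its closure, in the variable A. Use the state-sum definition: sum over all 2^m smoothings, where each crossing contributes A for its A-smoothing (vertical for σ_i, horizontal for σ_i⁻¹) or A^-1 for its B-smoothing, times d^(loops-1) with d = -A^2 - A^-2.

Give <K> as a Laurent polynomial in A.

Braid: s1^-1 s1^-1 s1^-1 on 2 strands, 3 crossings.
Writhe w = (#positive) - (#negative) = 0 - 3 = -3.
State-sum expansion of <K>. There are 2^3 = 8 states.
Smooth each crossing (0=||, 1=⌣⌢); contribution A^(Σ sign_k(1-2s_k)) * d^(L-1).
  state 000: A-exp=-3, loops=2, term = A^-3 * d^1
  state 001: A-exp=-1, loops=1, term = A^-1 * d^0
  state 010: A-exp=-1, loops=1, term = A^-1 * d^0
  state 011: A-exp=+1, loops=2, term = A^1 * d^1
  state 100: A-exp=-1, loops=1, term = A^-1 * d^0
  state 101: A-exp=+1, loops=2, term = A^1 * d^1
  state 110: A-exp=+1, loops=2, term = A^1 * d^1
  state 111: A-exp=+3, loops=3, term = A^3 * d^2
Collect the terms by A-exponent (count of states per loop number):
Powers of d = -A^2 - A^-2: d^2 = A^4 + 2 + A^-4.
  A^3 * (d^2) = A^7 + 2*A^3 + A^-1
  A^1 * (3*d) = -3*A^3 - 3*A^-1
  A^-1 * (3) = 3*A^-1
  A^-3 * (d) = -A^-1 - A^-5
Summing the groups: <K> = A^7 - A^3 - A^-5

Answer: A^7 - A^3 - A^-5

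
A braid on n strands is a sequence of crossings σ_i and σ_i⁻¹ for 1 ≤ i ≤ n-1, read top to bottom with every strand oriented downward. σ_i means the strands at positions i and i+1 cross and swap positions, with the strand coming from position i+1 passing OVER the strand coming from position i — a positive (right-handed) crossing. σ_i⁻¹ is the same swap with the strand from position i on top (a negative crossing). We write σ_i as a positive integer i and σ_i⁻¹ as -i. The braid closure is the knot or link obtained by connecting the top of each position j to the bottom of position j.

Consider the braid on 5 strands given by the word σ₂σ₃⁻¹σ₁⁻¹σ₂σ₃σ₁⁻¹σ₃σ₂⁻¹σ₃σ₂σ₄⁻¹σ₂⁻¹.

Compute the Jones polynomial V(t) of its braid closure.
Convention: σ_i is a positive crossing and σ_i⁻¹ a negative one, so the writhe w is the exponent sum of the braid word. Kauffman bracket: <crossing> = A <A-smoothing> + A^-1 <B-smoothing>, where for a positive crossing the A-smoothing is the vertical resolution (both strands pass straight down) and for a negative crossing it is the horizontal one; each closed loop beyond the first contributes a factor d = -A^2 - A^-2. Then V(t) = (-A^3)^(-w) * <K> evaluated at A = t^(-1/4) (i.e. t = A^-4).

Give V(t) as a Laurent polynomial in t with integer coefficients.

-t^5 + 2*t^4 - 2*t^3 + 3*t^2 - 3*t + 3 - 2*t^-1 + t^-2

Derivation:
The presented braid s2 s3^-1 s1^-1 s2 s3 s1^-1 s3 s2^-1 s3 s2 s4^-1 s2^-1 on 5 strands reduces by inverse Markov moves (closure unchanged at each step):
  Deconjugate: the word is γ·β·γ⁻¹ with γ = s2 (prefix) and γ⁻¹ = s2^-1 (suffix); strip both.
  Destabilize: the word has the form β·s4^-1 where s4^-1 occurs only as the final letter (β ∈ B_4); drop it and the last strand → 4 strands.
Reduced to β = s3^-1 s1^-1 s2 s3 s1^-1 s3 s2^-1 s3 s2 on 4 strands, 9 crossings.
Compute on β:
Braid: s3^-1 s1^-1 s2 s3 s1^-1 s3 s2^-1 s3 s2 on 4 strands, 9 crossings.
Writhe w = (#positive) - (#negative) = 5 - 4 = 1.
State-sum expansion of <K>. There are 2^9 = 512 states.
Each crossing splits two ways (0=vertical, 1=horizontal). The state's weight is A^(#A-smoothings - #B-smoothings) * d^(loops - 1).
Tabulate the states by total A-exponent and number of loops L (A-exp: L × count):
  A^9: L=2 ×1
  A^7: L=1 ×3, L=3 ×6
  A^5: L=2 ×26, L=4 ×10
  A^3: L=1 ×21, L=3 ×58, L=5 ×5
  A^1: L=2 ×86, L=4 ×39, L=6 ×1
  A^-1: L=1 ×35, L=3 ×80, L=5 ×11
  A^-3: L=2 ×53, L=4 ×30, L=6 ×1
  A^-5: L=3 ×32, L=5 ×4
  A^-7: L=4 ×9
  A^-9: L=5 ×1
Each group contributes A^e * Σ count * d^(L-1):
Powers of d = -A^2 - A^-2: d^2 = A^4 + 2 + A^-4; d^3 = -A^6 - 3*A^2 - 3*A^-2 - A^-6; d^4 = A^8 + 4*A^4 + 6 + 4*A^-4 + A^-8; d^5 = -A^10 - 5*A^6 - 10*A^2 - 10*A^-2 - 5*A^-6 - A^-10.
  A^9 * (d) = -A^11 - A^7
  A^7 * (3 + 6*d^2) = 6*A^11 + 15*A^7 + 6*A^3
  A^5 * (26*d + 10*d^3) = -10*A^11 - 56*A^7 - 56*A^3 - 10*A^-1
  A^3 * (21 + 58*d^2 + 5*d^4) = 5*A^11 + 78*A^7 + 167*A^3 + 78*A^-1 + 5*A^-5
  A^1 * (86*d + 39*d^3 + d^5) = -A^11 - 44*A^7 - 213*A^3 - 213*A^-1 - 44*A^-5 - A^-9
  A^-1 * (35 + 80*d^2 + 11*d^4) = 11*A^7 + 124*A^3 + 261*A^-1 + 124*A^-5 + 11*A^-9
  A^-3 * (53*d + 30*d^3 + d^5) = -A^7 - 35*A^3 - 153*A^-1 - 153*A^-5 - 35*A^-9 - A^-13
  A^-5 * (32*d^2 + 4*d^4) = 4*A^3 + 48*A^-1 + 88*A^-5 + 48*A^-9 + 4*A^-13
  A^-7 * (9*d^3) = -9*A^-1 - 27*A^-5 - 27*A^-9 - 9*A^-13
  A^-9 * (d^4) = A^-1 + 4*A^-5 + 6*A^-9 + 4*A^-13 + A^-17
Summing the groups: <K> = -A^11 + 2*A^7 - 3*A^3 + 3*A^-1 - 3*A^-5 + 2*A^-9 - 2*A^-13 + A^-17
Normalise by the writhe: (-A^3)^(-w) = (-A^3)^(-1) = -A^-3, so f(A) = -A^-3 * <K> = A^8 - 2*A^4 + 3 - 3*A^-4 + 3*A^-8 - 2*A^-12 + 2*A^-16 - A^-20.
Substitute A = t^(-1/4), i.e. A^e → t^(-e/4): V(t) = -t^5 + 2*t^4 - 2*t^3 + 3*t^2 - 3*t + 3 - 2*t^-1 + t^-2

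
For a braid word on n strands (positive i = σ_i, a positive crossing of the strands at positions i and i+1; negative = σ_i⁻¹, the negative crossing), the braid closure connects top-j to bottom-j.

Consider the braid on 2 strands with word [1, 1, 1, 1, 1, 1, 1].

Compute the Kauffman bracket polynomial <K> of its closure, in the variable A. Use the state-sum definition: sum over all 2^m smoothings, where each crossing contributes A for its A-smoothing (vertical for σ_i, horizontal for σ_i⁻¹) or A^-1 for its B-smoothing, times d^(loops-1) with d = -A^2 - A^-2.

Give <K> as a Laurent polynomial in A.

-A^9 - A + A^-3 - A^-7 + A^-11 - A^-15 + A^-19

Derivation:
Braid: s1 s1 s1 s1 s1 s1 s1 on 2 strands, 7 crossings.
Writhe w = (#positive) - (#negative) = 7 - 0 = 7.
Computing the Kauffman bracket via state sum. There are 2^7 = 128 states.
Smooth each crossing (0=||, 1=⌣⌢); contribution A^(Σ sign_k(1-2s_k)) * d^(L-1).
Tabulate the states by total A-exponent and number of loops L (A-exp: L × count):
  A^7: L=2 ×1
  A^5: L=1 ×7
  A^3: L=2 ×21
  A^1: L=3 ×35
  A^-1: L=4 ×35
  A^-3: L=5 ×21
  A^-5: L=6 ×7
  A^-7: L=7 ×1
Each group contributes A^e * Σ count * d^(L-1):
Powers of d = -A^2 - A^-2: d^2 = A^4 + 2 + A^-4; d^3 = -A^6 - 3*A^2 - 3*A^-2 - A^-6; d^4 = A^8 + 4*A^4 + 6 + 4*A^-4 + A^-8; d^5 = -A^10 - 5*A^6 - 10*A^2 - 10*A^-2 - 5*A^-6 - A^-10; d^6 = A^12 + 6*A^8 + 15*A^4 + 20 + 15*A^-4 + 6*A^-8 + A^-12.
  A^7 * (d) = -A^9 - A^5
  A^5 * (7) = 7*A^5
  A^3 * (21*d) = -21*A^5 - 21*A
  A^1 * (35*d^2) = 35*A^5 + 70*A + 35*A^-3
  A^-1 * (35*d^3) = -35*A^5 - 105*A - 105*A^-3 - 35*A^-7
  A^-3 * (21*d^4) = 21*A^5 + 84*A + 126*A^-3 + 84*A^-7 + 21*A^-11
  A^-5 * (7*d^5) = -7*A^5 - 35*A - 70*A^-3 - 70*A^-7 - 35*A^-11 - 7*A^-15
  A^-7 * (d^6) = A^5 + 6*A + 15*A^-3 + 20*A^-7 + 15*A^-11 + 6*A^-15 + A^-19
Summing the groups: <K> = -A^9 - A + A^-3 - A^-7 + A^-11 - A^-15 + A^-19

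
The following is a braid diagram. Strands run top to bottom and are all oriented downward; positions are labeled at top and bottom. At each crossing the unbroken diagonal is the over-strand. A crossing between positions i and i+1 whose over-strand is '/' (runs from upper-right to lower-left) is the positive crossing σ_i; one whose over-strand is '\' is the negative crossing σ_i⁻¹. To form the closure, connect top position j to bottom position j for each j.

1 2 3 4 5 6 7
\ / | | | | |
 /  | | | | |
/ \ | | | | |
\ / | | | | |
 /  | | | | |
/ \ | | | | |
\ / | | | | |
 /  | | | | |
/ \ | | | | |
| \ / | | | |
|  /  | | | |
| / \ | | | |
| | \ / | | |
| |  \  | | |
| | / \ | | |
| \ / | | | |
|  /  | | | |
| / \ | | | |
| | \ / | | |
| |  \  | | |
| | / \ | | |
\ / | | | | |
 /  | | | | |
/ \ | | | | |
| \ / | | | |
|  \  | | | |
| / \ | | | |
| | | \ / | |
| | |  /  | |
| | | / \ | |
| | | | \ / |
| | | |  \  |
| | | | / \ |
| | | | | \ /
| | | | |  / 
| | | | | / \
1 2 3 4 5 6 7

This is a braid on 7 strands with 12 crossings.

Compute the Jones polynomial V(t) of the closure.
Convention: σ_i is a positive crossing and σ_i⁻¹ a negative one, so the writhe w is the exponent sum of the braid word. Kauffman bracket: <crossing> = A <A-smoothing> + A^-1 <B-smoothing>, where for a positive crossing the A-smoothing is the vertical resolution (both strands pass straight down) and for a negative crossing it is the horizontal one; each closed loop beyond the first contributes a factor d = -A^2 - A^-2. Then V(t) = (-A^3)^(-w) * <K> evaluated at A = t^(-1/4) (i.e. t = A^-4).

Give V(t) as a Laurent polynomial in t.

Reading the diagram top to bottom ('/'-over between positions i,i+1 = s_i, '\'-over = s_i^-1): braid word = s1 s1 s1 s2 s3^-1 s2 s3^-1 s1 s2^-1 s4 s5^-1 s6.
The presented braid s1 s1 s1 s2 s3^-1 s2 s3^-1 s1 s2^-1 s4 s5^-1 s6 on 7 strands reduces by inverse Markov moves (closure unchanged at each step):
  Destabilize: the word has the form β·s6 where s6 occurs only as the final letter (β ∈ B_6); drop it and the last strand → 6 strands.
  Destabilize: the word has the form β·s5^-1 where s5^-1 occurs only as the final letter (β ∈ B_5); drop it and the last strand → 5 strands.
  Destabilize: the word has the form β·s4 where s4 occurs only as the final letter (β ∈ B_4); drop it and the last strand → 4 strands.
Reduced to β = s1 s1 s1 s2 s3^-1 s2 s3^-1 s1 s2^-1 on 4 strands, 9 crossings.
Compute on β:
Braid: s1 s1 s1 s2 s3^-1 s2 s3^-1 s1 s2^-1 on 4 strands, 9 crossings.
Writhe w = (#positive) - (#negative) = 6 - 3 = 3.
Computing the Kauffman bracket via state sum. There are 2^9 = 512 states.
Each crossing splits two ways (0=vertical, 1=horizontal). The state's weight is A^(#A-smoothings - #B-smoothings) * d^(loops - 1).
Tabulate the states by total A-exponent and number of loops L (A-exp: L × count):
  A^9: L=3 ×1
  A^7: L=2 ×7, L=4 ×2
  A^5: L=1 ×12, L=3 ×24
  A^3: L=2 ×66, L=4 ×18
  A^1: L=1 ×35, L=3 ×84, L=5 ×7
  A^-1: L=2 ×73, L=4 ×52, L=6 ×1
  A^-3: L=3 ×68, L=5 ×16
  A^-5: L=4 ×34, L=6 ×2
  A^-7: L=5 ×9
  A^-9: L=6 ×1
Each group contributes A^e * Σ count * d^(L-1):
Powers of d = -A^2 - A^-2: d^2 = A^4 + 2 + A^-4; d^3 = -A^6 - 3*A^2 - 3*A^-2 - A^-6; d^4 = A^8 + 4*A^4 + 6 + 4*A^-4 + A^-8; d^5 = -A^10 - 5*A^6 - 10*A^2 - 10*A^-2 - 5*A^-6 - A^-10.
  A^9 * (d^2) = A^13 + 2*A^9 + A^5
  A^7 * (7*d + 2*d^3) = -2*A^13 - 13*A^9 - 13*A^5 - 2*A
  A^5 * (12 + 24*d^2) = 24*A^9 + 60*A^5 + 24*A
  A^3 * (66*d + 18*d^3) = -18*A^9 - 120*A^5 - 120*A - 18*A^-3
  A^1 * (35 + 84*d^2 + 7*d^4) = 7*A^9 + 112*A^5 + 245*A + 112*A^-3 + 7*A^-7
  A^-1 * (73*d + 52*d^3 + d^5) = -A^9 - 57*A^5 - 239*A - 239*A^-3 - 57*A^-7 - A^-11
  A^-3 * (68*d^2 + 16*d^4) = 16*A^5 + 132*A + 232*A^-3 + 132*A^-7 + 16*A^-11
  A^-5 * (34*d^3 + 2*d^5) = -2*A^5 - 44*A - 122*A^-3 - 122*A^-7 - 44*A^-11 - 2*A^-15
  A^-7 * (9*d^4) = 9*A + 36*A^-3 + 54*A^-7 + 36*A^-11 + 9*A^-15
  A^-9 * (d^5) = -A - 5*A^-3 - 10*A^-7 - 10*A^-11 - 5*A^-15 - A^-19
Summing the groups: <K> = -A^13 + A^9 - 3*A^5 + 4*A - 4*A^-3 + 4*A^-7 - 3*A^-11 + 2*A^-15 - A^-19
Normalise by the writhe: (-A^3)^(-w) = (-A^3)^(-3) = -A^-9, so f(A) = -A^-9 * <K> = A^4 - 1 + 3*A^-4 - 4*A^-8 + 4*A^-12 - 4*A^-16 + 3*A^-20 - 2*A^-24 + A^-28.
Substitute A = t^(-1/4), i.e. A^e → t^(-e/4): V(t) = t^7 - 2*t^6 + 3*t^5 - 4*t^4 + 4*t^3 - 4*t^2 + 3*t - 1 + t^-1

Answer: t^7 - 2*t^6 + 3*t^5 - 4*t^4 + 4*t^3 - 4*t^2 + 3*t - 1 + t^-1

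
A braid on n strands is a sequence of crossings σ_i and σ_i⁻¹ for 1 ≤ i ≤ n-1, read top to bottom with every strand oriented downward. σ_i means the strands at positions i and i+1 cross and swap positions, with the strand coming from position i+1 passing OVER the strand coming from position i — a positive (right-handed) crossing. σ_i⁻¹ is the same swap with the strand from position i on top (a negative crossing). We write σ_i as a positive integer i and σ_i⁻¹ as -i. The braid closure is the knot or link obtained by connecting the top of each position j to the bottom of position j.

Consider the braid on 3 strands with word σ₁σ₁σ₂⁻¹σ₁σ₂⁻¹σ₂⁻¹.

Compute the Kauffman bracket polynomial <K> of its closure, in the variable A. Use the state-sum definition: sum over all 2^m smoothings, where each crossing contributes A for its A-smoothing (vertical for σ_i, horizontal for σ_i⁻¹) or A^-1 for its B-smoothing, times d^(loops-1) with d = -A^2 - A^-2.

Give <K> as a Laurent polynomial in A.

Braid: s1 s1 s2^-1 s1 s2^-1 s2^-1 on 3 strands, 6 crossings.
Writhe w = (#positive) - (#negative) = 3 - 3 = 0.
Computing the Kauffman bracket via state sum. There are 2^6 = 64 states.
Each crossing splits two ways (0=vertical, 1=horizontal). The state's weight is A^(#A-smoothings - #B-smoothings) * d^(loops - 1).
Tabulate the states by total A-exponent and number of loops L (A-exp: L × count):
  A^6: L=4 ×1
  A^4: L=3 ×6
  A^2: L=2 ×14, L=4 ×1
  A^0: L=1 ×13, L=3 ×7
  A^-2: L=2 ×14, L=4 ×1
  A^-4: L=3 ×6
  A^-6: L=4 ×1
Each group contributes A^e * Σ count * d^(L-1):
Powers of d = -A^2 - A^-2: d^2 = A^4 + 2 + A^-4; d^3 = -A^6 - 3*A^2 - 3*A^-2 - A^-6.
  A^6 * (d^3) = -A^12 - 3*A^8 - 3*A^4 - 1
  A^4 * (6*d^2) = 6*A^8 + 12*A^4 + 6
  A^2 * (14*d + d^3) = -A^8 - 17*A^4 - 17 - A^-4
  A^0 * (13 + 7*d^2) = 7*A^4 + 27 + 7*A^-4
  A^-2 * (14*d + d^3) = -A^4 - 17 - 17*A^-4 - A^-8
  A^-4 * (6*d^2) = 6 + 12*A^-4 + 6*A^-8
  A^-6 * (d^3) = -1 - 3*A^-4 - 3*A^-8 - A^-12
Summing the groups: <K> = -A^12 + 2*A^8 - 2*A^4 + 3 - 2*A^-4 + 2*A^-8 - A^-12

Answer: -A^12 + 2*A^8 - 2*A^4 + 3 - 2*A^-4 + 2*A^-8 - A^-12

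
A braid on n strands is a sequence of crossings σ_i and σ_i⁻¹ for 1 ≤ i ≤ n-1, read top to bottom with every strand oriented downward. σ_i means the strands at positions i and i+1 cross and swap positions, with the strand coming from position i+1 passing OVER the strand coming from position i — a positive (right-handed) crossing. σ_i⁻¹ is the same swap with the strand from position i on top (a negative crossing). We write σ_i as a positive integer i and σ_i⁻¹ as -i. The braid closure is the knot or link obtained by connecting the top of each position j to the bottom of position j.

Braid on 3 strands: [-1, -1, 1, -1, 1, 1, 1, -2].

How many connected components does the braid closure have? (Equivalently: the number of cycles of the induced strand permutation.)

Track the strand permutation on 3 strands, starting from identity.
  step 1: s1^-1 swaps positions 1,2 -> [2 1 3]
  step 2: s1^-1 swaps positions 1,2 -> [1 2 3]
  step 3: s1 swaps positions 1,2 -> [2 1 3]
  step 4: s1^-1 swaps positions 1,2 -> [1 2 3]
  step 5: s1 swaps positions 1,2 -> [2 1 3]
  step 6: s1 swaps positions 1,2 -> [1 2 3]
  step 7: s1 swaps positions 1,2 -> [2 1 3]
  step 8: s2^-1 swaps positions 2,3 -> [2 3 1]
Final permutation (position -> original strand): [2 3 1]
Closure components = cycle count of this permutation = 1.

Answer: 1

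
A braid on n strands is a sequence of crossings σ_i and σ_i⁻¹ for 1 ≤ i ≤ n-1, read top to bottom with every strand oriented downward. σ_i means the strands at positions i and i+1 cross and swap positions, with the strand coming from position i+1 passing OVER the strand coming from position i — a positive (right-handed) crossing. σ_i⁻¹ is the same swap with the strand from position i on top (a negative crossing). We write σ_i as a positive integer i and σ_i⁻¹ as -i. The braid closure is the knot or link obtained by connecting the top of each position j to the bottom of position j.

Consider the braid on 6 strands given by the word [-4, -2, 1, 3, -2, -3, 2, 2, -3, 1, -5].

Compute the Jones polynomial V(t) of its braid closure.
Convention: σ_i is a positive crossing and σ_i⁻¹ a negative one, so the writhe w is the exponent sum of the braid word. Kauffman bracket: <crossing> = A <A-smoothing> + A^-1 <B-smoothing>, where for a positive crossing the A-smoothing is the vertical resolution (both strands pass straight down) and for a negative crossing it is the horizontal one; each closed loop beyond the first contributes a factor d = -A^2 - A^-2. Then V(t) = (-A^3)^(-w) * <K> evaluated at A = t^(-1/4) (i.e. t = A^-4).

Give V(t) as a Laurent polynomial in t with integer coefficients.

t^3 - t^2 + t - 1 + t^-1 - t^-2 + t^-3

Derivation:
The presented braid s4^-1 s2^-1 s1 s3 s2^-1 s3^-1 s2 s2 s3^-1 s1 s5^-1 on 6 strands reduces by inverse Markov moves (closure unchanged at each step):
  Destabilize: the word has the form β·s5^-1 where s5^-1 occurs only as the final letter (β ∈ B_5); drop it and the last strand → 5 strands.
Reduced to β = s4^-1 s2^-1 s1 s3 s2^-1 s3^-1 s2 s2 s3^-1 s1 on 5 strands, 10 crossings.
Compute on β:
Braid: s4^-1 s2^-1 s1 s3 s2^-1 s3^-1 s2 s2 s3^-1 s1 on 5 strands, 10 crossings.
Writhe w = (#positive) - (#negative) = 5 - 5 = 0.
Enumerate smoothing states for the bracket polynomial. There are 2^10 = 1024 states.
For each crossing: s=0 is the vertical smoothing, s=1 horizontal. Crossing k contributes A^(sign_k * (1 - 2*s_k)); loop factor d = -A^2 - A^-2.
Tabulate the states by total A-exponent and number of loops L (A-exp: L × count):
  A^10: L=4 ×1
  A^8: L=3 ×9, L=5 ×1
  A^6: L=2 ×27, L=4 ×18
  A^4: L=1 ×28, L=3 ×78, L=5 ×14
  A^2: L=2 ×116, L=4 ×88, L=6 ×6
  A^0: L=1 ×27, L=3 ×178, L=5 ×46, L=7 ×1
  A^-2: L=2 ×78, L=4 ×123, L=6 ×9
  A^-4: L=1 ×6, L=3 ×78, L=5 ×36
  A^-6: L=2 ×11, L=4 ×31, L=6 ×3
  A^-8: L=3 ×6, L=5 ×4
  A^-10: L=4 ×1
Each group contributes A^e * Σ count * d^(L-1):
Powers of d = -A^2 - A^-2: d^2 = A^4 + 2 + A^-4; d^3 = -A^6 - 3*A^2 - 3*A^-2 - A^-6; d^4 = A^8 + 4*A^4 + 6 + 4*A^-4 + A^-8; d^5 = -A^10 - 5*A^6 - 10*A^2 - 10*A^-2 - 5*A^-6 - A^-10; d^6 = A^12 + 6*A^8 + 15*A^4 + 20 + 15*A^-4 + 6*A^-8 + A^-12.
  A^10 * (d^3) = -A^16 - 3*A^12 - 3*A^8 - A^4
  A^8 * (9*d^2 + d^4) = A^16 + 13*A^12 + 24*A^8 + 13*A^4 + 1
  A^6 * (27*d + 18*d^3) = -18*A^12 - 81*A^8 - 81*A^4 - 18
  A^4 * (28 + 78*d^2 + 14*d^4) = 14*A^12 + 134*A^8 + 268*A^4 + 134 + 14*A^-4
  A^2 * (116*d + 88*d^3 + 6*d^5) = -6*A^12 - 118*A^8 - 440*A^4 - 440 - 118*A^-4 - 6*A^-8
  A^0 * (27 + 178*d^2 + 46*d^4 + d^6) = A^12 + 52*A^8 + 377*A^4 + 679 + 377*A^-4 + 52*A^-8 + A^-12
  A^-2 * (78*d + 123*d^3 + 9*d^5) = -9*A^8 - 168*A^4 - 537 - 537*A^-4 - 168*A^-8 - 9*A^-12
  A^-4 * (6 + 78*d^2 + 36*d^4) = 36*A^4 + 222 + 378*A^-4 + 222*A^-8 + 36*A^-12
  A^-6 * (11*d + 31*d^3 + 3*d^5) = -3*A^4 - 46 - 134*A^-4 - 134*A^-8 - 46*A^-12 - 3*A^-16
  A^-8 * (6*d^2 + 4*d^4) = 4 + 22*A^-4 + 36*A^-8 + 22*A^-12 + 4*A^-16
  A^-10 * (d^3) = -A^-4 - 3*A^-8 - 3*A^-12 - A^-16
Summing the groups: <K> = A^12 - A^8 + A^4 - 1 + A^-4 - A^-8 + A^-12
Normalise by the writhe: (-A^3)^(-w) = (-A^3)^(0) = 1, so f(A) = 1 * <K> = A^12 - A^8 + A^4 - 1 + A^-4 - A^-8 + A^-12.
Substitute A = t^(-1/4), i.e. A^e → t^(-e/4): V(t) = t^3 - t^2 + t - 1 + t^-1 - t^-2 + t^-3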